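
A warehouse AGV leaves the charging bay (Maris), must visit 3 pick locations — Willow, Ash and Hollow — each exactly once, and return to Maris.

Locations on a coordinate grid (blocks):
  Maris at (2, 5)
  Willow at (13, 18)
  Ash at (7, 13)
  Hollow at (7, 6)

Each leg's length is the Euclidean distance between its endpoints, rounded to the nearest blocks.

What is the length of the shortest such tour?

Minimum total distance: 35 blocks.

There are 3 distinct closed tours to check (reversals are equivalent).
Maris - Willow - Ash - Hollow - Maris: 17+8+7+5 = 37
Maris - Willow - Hollow - Ash - Maris: 17+13+7+9 = 46
Maris - Ash - Willow - Hollow - Maris: 9+8+13+5 = 35
The minimum is 35.
One optimal route: Maris → Ash → Willow → Hollow → Maris (or its reverse).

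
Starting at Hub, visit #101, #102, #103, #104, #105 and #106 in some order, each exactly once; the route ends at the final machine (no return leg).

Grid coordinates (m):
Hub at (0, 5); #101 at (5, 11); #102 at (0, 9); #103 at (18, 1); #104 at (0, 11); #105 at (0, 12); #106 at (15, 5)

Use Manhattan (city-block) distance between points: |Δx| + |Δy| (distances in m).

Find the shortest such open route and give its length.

36 m — the minimum one-way total.

There are 6! = 720 possible orderings.
Hub→#101→#102→#103→#104→#105→#106: 11+7+26+28+1+22 = 95
Hub→#101→#102→#103→#104→#106→#105: 11+7+26+28+21+22 = 115
Hub→#101→#102→#103→#105→#104→#106: 11+7+26+29+1+21 = 95
Hub→#101→#102→#103→#105→#106→#104: 11+7+26+29+22+21 = 116
Hub→#101→#102→#103→#106→#104→#105: 11+7+26+7+21+1 = 73
Hub→#101→#102→#103→#106→#105→#104: 11+7+26+7+22+1 = 74
Hub→#101→#102→#104→#103→#105→#106: 11+7+2+28+29+22 = 99
Hub→#101→#102→#104→#103→#106→#105: 11+7+2+28+7+22 = 77
… (712 more)
Hub→#102→#104→#105→#101→#106→#103: 4+2+1+6+16+7 = 36  ← best
The minimum is 36.
One shortest path: Hub → #102 → #104 → #105 → #101 → #106 → #103.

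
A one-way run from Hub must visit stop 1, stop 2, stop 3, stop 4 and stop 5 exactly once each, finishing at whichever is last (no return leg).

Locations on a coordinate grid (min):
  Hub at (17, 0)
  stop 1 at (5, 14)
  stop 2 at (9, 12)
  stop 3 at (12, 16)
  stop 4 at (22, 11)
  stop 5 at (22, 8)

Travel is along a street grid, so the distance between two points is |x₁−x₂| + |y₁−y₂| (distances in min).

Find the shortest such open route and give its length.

Shortest open route: 44 min.

There are 5! = 120 possible orderings.
Hub → stop 1 → stop 2 → stop 3 → stop 4 → stop 5: 26+6+7+15+3 = 57
Hub → stop 1 → stop 2 → stop 3 → stop 5 → stop 4: 26+6+7+18+3 = 60
Hub → stop 1 → stop 2 → stop 4 → stop 3 → stop 5: 26+6+14+15+18 = 79
Hub → stop 1 → stop 2 → stop 4 → stop 5 → stop 3: 26+6+14+3+18 = 67
Hub → stop 1 → stop 2 → stop 5 → stop 3 → stop 4: 26+6+17+18+15 = 82
Hub → stop 1 → stop 2 → stop 5 → stop 4 → stop 3: 26+6+17+3+15 = 67
Hub → stop 1 → stop 3 → stop 2 → stop 4 → stop 5: 26+9+7+14+3 = 59
Hub → stop 1 → stop 3 → stop 2 → stop 5 → stop 4: 26+9+7+17+3 = 62
Hub → stop 1 → stop 3 → stop 4 → stop 2 → stop 5: 26+9+15+14+17 = 81
Hub → stop 1 → stop 3 → stop 4 → stop 5 → stop 2: 26+9+15+3+17 = 70
Hub → stop 1 → stop 3 → stop 5 → stop 2 → stop 4: 26+9+18+17+14 = 84
Hub → stop 1 → stop 3 → stop 5 → stop 4 → stop 2: 26+9+18+3+14 = 70
Hub → stop 1 → stop 4 → stop 2 → stop 3 → stop 5: 26+20+14+7+18 = 85
Hub → stop 1 → stop 4 → stop 2 → stop 5 → stop 3: 26+20+14+17+18 = 95
… (106 more)
Hub → stop 5 → stop 4 → stop 3 → stop 2 → stop 1: 13+3+15+7+6 = 44  ← best
The minimum is 44.
One shortest path: Hub → stop 5 → stop 4 → stop 3 → stop 2 → stop 1.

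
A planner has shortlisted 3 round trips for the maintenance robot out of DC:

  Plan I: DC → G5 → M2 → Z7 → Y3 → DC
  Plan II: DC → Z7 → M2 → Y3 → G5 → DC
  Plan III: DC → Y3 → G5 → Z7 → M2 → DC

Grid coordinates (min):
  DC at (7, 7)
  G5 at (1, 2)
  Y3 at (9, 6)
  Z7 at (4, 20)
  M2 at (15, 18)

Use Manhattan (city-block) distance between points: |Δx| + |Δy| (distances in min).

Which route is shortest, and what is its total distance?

Plan I: 11 + 30 + 13 + 19 + 3 = 76
Plan II: 16 + 13 + 18 + 12 + 11 = 70
Plan III: 3 + 12 + 21 + 13 + 19 = 68

Shortest is Plan III, total 68 min.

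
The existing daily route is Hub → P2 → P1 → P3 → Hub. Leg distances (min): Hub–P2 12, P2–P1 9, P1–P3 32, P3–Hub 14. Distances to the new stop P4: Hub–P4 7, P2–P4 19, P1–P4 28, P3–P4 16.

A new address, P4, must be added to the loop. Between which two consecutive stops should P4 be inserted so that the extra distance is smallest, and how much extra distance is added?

Insertion cost between consecutive stops i–j is d(i,P4) + d(P4,j) − d(i,j):
  between Hub and P2: 7 + 19 − 12 = 14
  between P2 and P1: 19 + 28 − 9 = 38
  between P1 and P3: 28 + 16 − 32 = 12
  between P3 and Hub: 16 + 7 − 14 = 9
Cheapest insertion is between P3 and Hub, adding 9.
New total = 67 + 9 = 76.

Adding 9 min by placing P4 on the P3–Hub leg.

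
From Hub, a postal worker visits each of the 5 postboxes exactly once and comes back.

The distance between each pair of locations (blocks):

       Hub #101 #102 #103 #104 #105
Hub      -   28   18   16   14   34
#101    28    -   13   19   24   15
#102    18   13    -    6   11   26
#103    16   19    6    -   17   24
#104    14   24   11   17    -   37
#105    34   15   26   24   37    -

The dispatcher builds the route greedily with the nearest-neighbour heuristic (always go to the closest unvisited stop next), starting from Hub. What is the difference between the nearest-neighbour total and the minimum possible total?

Excess over optimum: 6 blocks.

From Hub: #104=14, #103=16, #102=18, #101=28, #105=34 → choose #104 (14).
From #104: #102=11, #103=17, #101=24, #105=37 → choose #102 (11).
From #102: #103=6, #101=13, #105=26 → choose #103 (6).
From #103: #101=19, #105=24 → choose #101 (19).
From #101: #105=15 → choose #105 (15).
NN route Hub → #104 → #102 → #103 → #101 → #105 → Hub costs 99.
Optimal: Hub → #103 → #105 → #101 → #102 → #104 → Hub costs 93 (by enumerating all 60 distinct tours).
Excess = 99 − 93 = 6.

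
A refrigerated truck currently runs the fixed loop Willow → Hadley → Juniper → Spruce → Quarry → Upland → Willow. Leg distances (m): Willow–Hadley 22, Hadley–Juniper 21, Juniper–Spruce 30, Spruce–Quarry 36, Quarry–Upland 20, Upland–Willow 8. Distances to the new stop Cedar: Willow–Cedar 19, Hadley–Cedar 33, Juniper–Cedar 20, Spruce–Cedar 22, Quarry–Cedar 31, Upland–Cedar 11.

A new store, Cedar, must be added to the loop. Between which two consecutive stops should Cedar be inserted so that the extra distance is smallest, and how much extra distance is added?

Insertion cost between consecutive stops i–j is d(i,Cedar) + d(Cedar,j) − d(i,j):
  between Willow and Hadley: 19 + 33 − 22 = 30
  between Hadley and Juniper: 33 + 20 − 21 = 32
  between Juniper and Spruce: 20 + 22 − 30 = 12
  between Spruce and Quarry: 22 + 31 − 36 = 17
  between Quarry and Upland: 31 + 11 − 20 = 22
  between Upland and Willow: 11 + 19 − 8 = 22
Cheapest insertion is between Juniper and Spruce, adding 12.
New total = 137 + 12 = 149.

+12 m — insert Cedar between Juniper and Spruce.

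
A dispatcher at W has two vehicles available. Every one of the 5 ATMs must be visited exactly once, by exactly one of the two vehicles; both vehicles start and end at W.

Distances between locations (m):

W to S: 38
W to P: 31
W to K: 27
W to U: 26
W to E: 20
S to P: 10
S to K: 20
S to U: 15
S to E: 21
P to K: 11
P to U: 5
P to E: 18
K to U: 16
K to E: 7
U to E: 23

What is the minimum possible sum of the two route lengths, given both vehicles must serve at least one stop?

Try each way of splitting the stops between the two vehicles (each non-empty) and, for each split, find the best tour for each vehicle:
  {S} + {P, K, U, E}: 76 + 69 = 145
  {P} + {S, K, U, E}: 62 + 88 = 150
  {S, P} + {K, U, E}: 79 + 69 = 148
  {K} + {S, P, U, E}: 54 + 82 = 136
  {S, K} + {P, U, E}: 85 + 69 = 154
  {P, K} + {S, U, E}: 69 + 82 = 151
  … (15 splits in total)
  {S, P, K, U} + {E}: 88 + 40 = 128  ← best
Best: vehicle 1 W → K → S → P → U → W = 88; vehicle 2 W → E → W = 40; combined 128.

Minimum combined distance: 128 m.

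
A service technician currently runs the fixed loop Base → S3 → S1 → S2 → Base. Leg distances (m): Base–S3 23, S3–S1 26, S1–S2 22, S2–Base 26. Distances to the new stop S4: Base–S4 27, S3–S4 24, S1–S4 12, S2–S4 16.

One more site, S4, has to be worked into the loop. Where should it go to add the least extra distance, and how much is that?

Adding 6 m by placing S4 on the S1–S2 leg.

Insertion cost between consecutive stops i–j is d(i,S4) + d(S4,j) − d(i,j):
  between Base and S3: 27 + 24 − 23 = 28
  between S3 and S1: 24 + 12 − 26 = 10
  between S1 and S2: 12 + 16 − 22 = 6
  between S2 and Base: 16 + 27 − 26 = 17
Cheapest insertion is between S1 and S2, adding 6.
New total = 97 + 6 = 103.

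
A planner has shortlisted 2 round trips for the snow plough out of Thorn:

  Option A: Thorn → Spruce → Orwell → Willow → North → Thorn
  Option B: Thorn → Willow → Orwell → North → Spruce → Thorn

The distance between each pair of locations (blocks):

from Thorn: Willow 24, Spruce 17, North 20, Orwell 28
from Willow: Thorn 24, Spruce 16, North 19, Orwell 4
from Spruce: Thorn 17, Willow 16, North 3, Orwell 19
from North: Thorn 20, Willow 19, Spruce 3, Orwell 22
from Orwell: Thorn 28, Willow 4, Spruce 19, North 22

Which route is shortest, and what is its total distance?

Option A: 17 + 19 + 4 + 19 + 20 = 79
Option B: 24 + 4 + 22 + 3 + 17 = 70

70 blocks — Option B is the shortest.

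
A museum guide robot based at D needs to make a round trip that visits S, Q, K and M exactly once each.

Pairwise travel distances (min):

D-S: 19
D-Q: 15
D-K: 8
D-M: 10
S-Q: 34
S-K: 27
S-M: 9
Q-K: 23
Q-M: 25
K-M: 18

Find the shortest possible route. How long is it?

84 min — the shortest possible round trip.

With 4 stops there are 4!/2 = 12 distinct round trips (a route and its reverse cost the same).
D → S → Q → K → M → D: 19+34+23+18+10 = 104
D → S → Q → M → K → D: 19+34+25+18+8 = 104
D → S → K → Q → M → D: 19+27+23+25+10 = 104
D → S → K → M → Q → D: 19+27+18+25+15 = 104
D → S → M → Q → K → D: 19+9+25+23+8 = 84
D → S → M → K → Q → D: 19+9+18+23+15 = 84
D → Q → S → K → M → D: 15+34+27+18+10 = 104
D → Q → S → M → K → D: 15+34+9+18+8 = 84
D → Q → K → S → M → D: 15+23+27+9+10 = 84
D → Q → M → S → K → D: 15+25+9+27+8 = 84
D → K → S → Q → M → D: 8+27+34+25+10 = 104
D → K → Q → S → M → D: 8+23+34+9+10 = 84
The minimum is 84.
One optimal route: D → S → M → Q → K → D (or its reverse).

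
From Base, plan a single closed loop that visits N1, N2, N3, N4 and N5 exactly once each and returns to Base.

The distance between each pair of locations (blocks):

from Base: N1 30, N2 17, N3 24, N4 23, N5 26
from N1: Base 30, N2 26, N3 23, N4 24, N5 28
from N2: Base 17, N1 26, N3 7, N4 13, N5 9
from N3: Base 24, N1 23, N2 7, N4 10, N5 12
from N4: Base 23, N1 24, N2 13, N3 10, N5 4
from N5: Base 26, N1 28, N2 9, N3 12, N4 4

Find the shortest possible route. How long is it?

Minimum total distance: 93 blocks.

Base → N1 → N2 → N3 → N4 → N5 → Base: 30+26+7+10+4+26 = 103
Base → N1 → N2 → N3 → N5 → N4 → Base: 30+26+7+12+4+23 = 102
Base → N1 → N2 → N4 → N3 → N5 → Base: 30+26+13+10+12+26 = 117
Base → N1 → N2 → N4 → N5 → N3 → Base: 30+26+13+4+12+24 = 109
Base → N1 → N2 → N5 → N3 → N4 → Base: 30+26+9+12+10+23 = 110
Base → N1 → N2 → N5 → N4 → N3 → Base: 30+26+9+4+10+24 = 103
Base → N1 → N3 → N2 → N4 → N5 → Base: 30+23+7+13+4+26 = 103
Base → N1 → N3 → N2 → N5 → N4 → Base: 30+23+7+9+4+23 = 96
Base → N1 → N3 → N4 → N2 → N5 → Base: 30+23+10+13+9+26 = 111
Base → N1 → N3 → N4 → N5 → N2 → Base: 30+23+10+4+9+17 = 93
Base → N1 → N3 → N5 → N2 → N4 → Base: 30+23+12+9+13+23 = 110
Base → N1 → N3 → N5 → N4 → N2 → Base: 30+23+12+4+13+17 = 99
Base → N1 → N4 → N2 → N3 → N5 → Base: 30+24+13+7+12+26 = 112
Base → N1 → N4 → N2 → N5 → N3 → Base: 30+24+13+9+12+24 = 112
… (46 more)
The minimum is 93.
One optimal route: Base → N1 → N3 → N4 → N5 → N2 → Base (or its reverse).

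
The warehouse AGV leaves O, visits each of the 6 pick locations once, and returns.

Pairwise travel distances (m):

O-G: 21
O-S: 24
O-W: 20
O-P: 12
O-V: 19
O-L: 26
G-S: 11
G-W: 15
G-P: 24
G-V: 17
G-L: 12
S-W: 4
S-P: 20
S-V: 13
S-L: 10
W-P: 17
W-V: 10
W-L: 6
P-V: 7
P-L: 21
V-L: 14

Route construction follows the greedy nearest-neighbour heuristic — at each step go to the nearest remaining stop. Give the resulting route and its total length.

76 m along O → P → V → W → S → L → G → O.

From O: distances to unvisited — P=12, V=19, W=20, G=21, S=24, L=26. Nearest is P (12).
From P: distances to unvisited — V=7, W=17, S=20, L=21, G=24. Nearest is V (7).
From V: distances to unvisited — W=10, S=13, L=14, G=17. Nearest is W (10).
From W: distances to unvisited — S=4, L=6, G=15. Nearest is S (4).
From S: distances to unvisited — L=10, G=11. Nearest is L (10).
From L: distances to unvisited — G=12. Nearest is G (12).
Return G→O: 21.
Total = 12 + 7 + 10 + 4 + 10 + 12 + 21 = 76.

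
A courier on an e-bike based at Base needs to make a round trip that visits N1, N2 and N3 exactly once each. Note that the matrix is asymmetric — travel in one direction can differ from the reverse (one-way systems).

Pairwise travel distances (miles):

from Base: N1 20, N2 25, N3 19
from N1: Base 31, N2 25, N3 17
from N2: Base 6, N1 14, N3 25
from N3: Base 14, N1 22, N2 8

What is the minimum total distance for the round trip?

Base → N1 → N2 → N3 → Base: 20+25+25+14 = 84
Base → N1 → N3 → N2 → Base: 20+17+8+6 = 51
Base → N2 → N1 → N3 → Base: 25+14+17+14 = 70
Base → N2 → N3 → N1 → Base: 25+25+22+31 = 103
Base → N3 → N1 → N2 → Base: 19+22+25+6 = 72
Base → N3 → N2 → N1 → Base: 19+8+14+31 = 72
The minimum is 51.
One optimal route: Base → N1 → N3 → N2 → Base.

Shortest round trip = 51 miles.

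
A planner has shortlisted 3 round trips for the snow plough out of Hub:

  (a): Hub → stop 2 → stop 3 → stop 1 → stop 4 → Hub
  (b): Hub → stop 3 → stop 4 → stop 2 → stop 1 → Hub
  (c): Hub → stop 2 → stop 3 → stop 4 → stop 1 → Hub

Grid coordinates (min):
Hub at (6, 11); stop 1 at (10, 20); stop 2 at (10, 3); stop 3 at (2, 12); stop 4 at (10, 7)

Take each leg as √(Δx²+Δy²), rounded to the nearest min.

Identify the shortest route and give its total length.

Shortest is (b), total 44 min.

(a): 9 + 12 + 11 + 13 + 6 = 51
(b): 4 + 9 + 4 + 17 + 10 = 44
(c): 9 + 12 + 9 + 13 + 10 = 53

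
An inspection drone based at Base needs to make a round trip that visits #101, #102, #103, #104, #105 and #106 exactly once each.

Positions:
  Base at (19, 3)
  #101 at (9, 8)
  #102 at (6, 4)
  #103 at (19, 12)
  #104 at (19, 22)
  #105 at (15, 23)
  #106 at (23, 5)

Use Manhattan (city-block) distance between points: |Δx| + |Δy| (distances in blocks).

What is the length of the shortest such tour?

Base → #101 → #102 → #103 → #104 → #105 → #106 → Base: 15+7+21+10+5+26+6 = 90
Base → #101 → #102 → #103 → #104 → #106 → #105 → Base: 15+7+21+10+21+26+24 = 124
Base → #101 → #102 → #103 → #105 → #104 → #106 → Base: 15+7+21+15+5+21+6 = 90
Base → #101 → #102 → #103 → #105 → #106 → #104 → Base: 15+7+21+15+26+21+19 = 124
Base → #101 → #102 → #103 → #106 → #104 → #105 → Base: 15+7+21+11+21+5+24 = 104
Base → #101 → #102 → #103 → #106 → #105 → #104 → Base: 15+7+21+11+26+5+19 = 104
Base → #101 → #102 → #104 → #103 → #105 → #106 → Base: 15+7+31+10+15+26+6 = 110
Base → #101 → #102 → #104 → #103 → #106 → #105 → Base: 15+7+31+10+11+26+24 = 124
… (352 more)
Base → #102 → #101 → #105 → #104 → #103 → #106 → Base: 14+7+21+5+10+11+6 = 74  ← best
The minimum is 74.
One optimal route: Base → #102 → #101 → #105 → #104 → #103 → #106 → Base (or its reverse).

74 blocks — the shortest possible round trip.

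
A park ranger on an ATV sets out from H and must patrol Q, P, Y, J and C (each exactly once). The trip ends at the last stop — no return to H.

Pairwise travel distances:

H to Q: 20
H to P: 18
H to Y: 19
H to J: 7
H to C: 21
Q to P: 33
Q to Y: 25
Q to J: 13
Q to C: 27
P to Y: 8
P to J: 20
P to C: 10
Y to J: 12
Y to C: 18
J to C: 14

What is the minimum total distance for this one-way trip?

Shortest open route: 63.

There are 5! = 120 possible orderings.
H→Q→P→Y→J→C: 20+33+8+12+14 = 87
H→Q→P→Y→C→J: 20+33+8+18+14 = 93
H→Q→P→J→Y→C: 20+33+20+12+18 = 103
H→Q→P→J→C→Y: 20+33+20+14+18 = 105
H→Q→P→C→Y→J: 20+33+10+18+12 = 93
H→Q→P→C→J→Y: 20+33+10+14+12 = 89
H→Q→Y→P→J→C: 20+25+8+20+14 = 87
H→Q→Y→P→C→J: 20+25+8+10+14 = 77
H→Q→Y→J→P→C: 20+25+12+20+10 = 87
H→Q→Y→J→C→P: 20+25+12+14+10 = 81
H→Q→Y→C→P→J: 20+25+18+10+20 = 93
H→Q→Y→C→J→P: 20+25+18+14+20 = 97
H→Q→J→P→Y→C: 20+13+20+8+18 = 79
H→Q→J→P→C→Y: 20+13+20+10+18 = 81
… (106 more)
H→Q→J→Y→P→C: 20+13+12+8+10 = 63  ← best
The minimum is 63.
One shortest path: H → Q → J → Y → P → C.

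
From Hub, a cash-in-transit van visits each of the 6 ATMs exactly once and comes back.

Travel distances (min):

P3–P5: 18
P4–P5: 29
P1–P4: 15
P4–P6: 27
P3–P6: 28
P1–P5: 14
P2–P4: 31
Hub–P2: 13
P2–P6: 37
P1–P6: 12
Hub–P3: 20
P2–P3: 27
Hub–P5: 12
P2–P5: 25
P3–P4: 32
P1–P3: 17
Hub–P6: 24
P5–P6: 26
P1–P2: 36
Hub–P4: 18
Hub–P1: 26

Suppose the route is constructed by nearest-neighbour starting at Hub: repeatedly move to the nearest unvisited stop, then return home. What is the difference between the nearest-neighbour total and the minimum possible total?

From Hub: P5=12, P2=13, P4=18, P3=20, P6=24, P1=26 → choose P5 (12).
From P5: P1=14, P3=18, P2=25, P6=26, P4=29 → choose P1 (14).
From P1: P6=12, P4=15, P3=17, P2=36 → choose P6 (12).
From P6: P4=27, P3=28, P2=37 → choose P4 (27).
From P4: P2=31, P3=32 → choose P2 (31).
From P2: P3=27 → choose P3 (27).
NN route Hub → P5 → P1 → P6 → P4 → P2 → P3 → Hub costs 143.
Optimal: Hub → P2 → P3 → P5 → P1 → P6 → P4 → Hub costs 129 (by enumerating all 360 distinct tours).
Excess = 143 − 129 = 14.

Excess over optimum: 14 min.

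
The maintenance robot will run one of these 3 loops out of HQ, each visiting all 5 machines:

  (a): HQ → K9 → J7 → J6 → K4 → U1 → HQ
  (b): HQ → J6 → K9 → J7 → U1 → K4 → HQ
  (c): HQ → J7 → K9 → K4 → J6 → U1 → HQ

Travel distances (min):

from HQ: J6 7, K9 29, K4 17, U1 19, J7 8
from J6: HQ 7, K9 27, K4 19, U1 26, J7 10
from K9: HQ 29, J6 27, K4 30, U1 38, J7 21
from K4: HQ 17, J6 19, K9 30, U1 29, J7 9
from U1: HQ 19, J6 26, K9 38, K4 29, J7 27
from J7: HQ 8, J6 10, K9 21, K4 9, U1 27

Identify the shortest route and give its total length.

Shortest is (c), total 123 min.

(a): 29 + 21 + 10 + 19 + 29 + 19 = 127
(b): 7 + 27 + 21 + 27 + 29 + 17 = 128
(c): 8 + 21 + 30 + 19 + 26 + 19 = 123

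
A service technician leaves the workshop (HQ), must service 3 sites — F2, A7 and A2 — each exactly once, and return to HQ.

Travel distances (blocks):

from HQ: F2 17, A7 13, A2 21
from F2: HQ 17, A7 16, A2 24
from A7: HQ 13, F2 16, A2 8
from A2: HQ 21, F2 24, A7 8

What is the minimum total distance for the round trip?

62 blocks — the shortest possible round trip.

HQ - F2 - A7 - A2 - HQ: 17+16+8+21 = 62
HQ - F2 - A2 - A7 - HQ: 17+24+8+13 = 62
HQ - A7 - F2 - A2 - HQ: 13+16+24+21 = 74
The minimum is 62.
One optimal route: HQ → F2 → A7 → A2 → HQ (or its reverse).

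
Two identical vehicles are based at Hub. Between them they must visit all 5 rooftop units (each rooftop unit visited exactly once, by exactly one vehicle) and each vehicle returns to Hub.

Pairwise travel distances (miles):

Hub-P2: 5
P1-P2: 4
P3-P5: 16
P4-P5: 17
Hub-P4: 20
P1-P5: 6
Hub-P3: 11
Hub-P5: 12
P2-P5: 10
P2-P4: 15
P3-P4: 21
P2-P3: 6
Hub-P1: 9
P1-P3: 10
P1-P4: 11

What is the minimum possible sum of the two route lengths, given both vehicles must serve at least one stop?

71 miles — the smallest possible combined total.

There are 2^4 − 1 = 15 ways to divide the 5 stops into two non-empty groups. For each, the best each vehicle can do is its own shortest tour through its group:
  {P1} + {P2, P3, P4, P5}: 18 + 61 = 79
  {P2} + {P1, P3, P4, P5}: 10 + 61 = 71
  {P1, P2} + {P3, P4, P5}: 18 + 61 = 79
  {P3} + {P1, P2, P4, P5}: 22 + 49 = 71
  {P1, P3} + {P2, P4, P5}: 30 + 49 = 79
  {P2, P3} + {P1, P4, P5}: 22 + 49 = 71
  … (15 splits in total)
Best: vehicle 1 Hub → P2 → Hub = 10; vehicle 2 Hub → P3 → P1 → P4 → P5 → Hub = 61; combined 71.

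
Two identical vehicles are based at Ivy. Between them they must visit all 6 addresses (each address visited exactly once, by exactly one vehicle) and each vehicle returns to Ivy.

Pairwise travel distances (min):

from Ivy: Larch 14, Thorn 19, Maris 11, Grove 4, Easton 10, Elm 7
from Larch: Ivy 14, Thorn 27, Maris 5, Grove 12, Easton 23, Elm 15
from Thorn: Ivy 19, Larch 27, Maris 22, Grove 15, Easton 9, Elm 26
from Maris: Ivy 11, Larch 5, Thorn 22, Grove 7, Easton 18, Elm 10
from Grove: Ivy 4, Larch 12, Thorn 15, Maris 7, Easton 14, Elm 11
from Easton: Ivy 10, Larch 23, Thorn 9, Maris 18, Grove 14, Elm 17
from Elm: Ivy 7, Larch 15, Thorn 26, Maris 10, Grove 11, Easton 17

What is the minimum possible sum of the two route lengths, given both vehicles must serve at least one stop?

74 min — the smallest possible combined total.

Try each way of splitting the stops between the two vehicles (each non-empty) and, for each split, find the best tour for each vehicle:
  {Larch} + {Thorn, Maris, Grove, Easton, Elm}: 28 + 58 = 86
  {Thorn} + {Larch, Maris, Grove, Easton, Elm}: 38 + 58 = 96
  {Larch, Thorn} + {Maris, Grove, Easton, Elm}: 60 + 48 = 108
  {Maris} + {Larch, Thorn, Grove, Easton, Elm}: 22 + 68 = 90
  {Larch, Maris} + {Thorn, Grove, Easton, Elm}: 30 + 52 = 82
  {Thorn, Maris} + {Larch, Grove, Easton, Elm}: 52 + 58 = 110
  … (31 splits in total)
  {Thorn, Grove, Easton} + {Larch, Maris, Elm}: 38 + 36 = 74  ← best
Best: vehicle 1 Ivy → Grove → Thorn → Easton → Ivy = 38; vehicle 2 Ivy → Larch → Maris → Elm → Ivy = 36; combined 74.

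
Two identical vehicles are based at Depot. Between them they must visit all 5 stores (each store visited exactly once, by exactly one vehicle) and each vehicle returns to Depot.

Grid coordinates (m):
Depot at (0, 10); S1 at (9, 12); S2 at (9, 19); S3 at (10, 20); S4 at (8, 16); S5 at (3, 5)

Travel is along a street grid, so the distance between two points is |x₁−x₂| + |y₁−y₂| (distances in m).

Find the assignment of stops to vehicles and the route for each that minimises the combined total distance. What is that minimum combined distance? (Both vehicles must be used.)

56 m — the smallest possible combined total.

There are 2^4 − 1 = 15 ways to divide the 5 stops into two non-empty groups. For each, the best each vehicle can do is its own shortest tour through its group:
  {S1} + {S2, S3, S4, S5}: 22 + 50 = 72
  {S2} + {S1, S3, S4, S5}: 36 + 50 = 86
  {S1, S2} + {S3, S4, S5}: 36 + 50 = 86
  {S3} + {S1, S2, S4, S5}: 40 + 46 = 86
  {S1, S3} + {S2, S4, S5}: 40 + 46 = 86
  {S2, S3} + {S1, S4, S5}: 40 + 40 = 80
  … (15 splits in total)
  {S1, S2, S3, S4} + {S5}: 40 + 16 = 56  ← best
Best: vehicle 1 Depot → S1 → S2 → S3 → S4 → Depot = 40; vehicle 2 Depot → S5 → Depot = 16; combined 56.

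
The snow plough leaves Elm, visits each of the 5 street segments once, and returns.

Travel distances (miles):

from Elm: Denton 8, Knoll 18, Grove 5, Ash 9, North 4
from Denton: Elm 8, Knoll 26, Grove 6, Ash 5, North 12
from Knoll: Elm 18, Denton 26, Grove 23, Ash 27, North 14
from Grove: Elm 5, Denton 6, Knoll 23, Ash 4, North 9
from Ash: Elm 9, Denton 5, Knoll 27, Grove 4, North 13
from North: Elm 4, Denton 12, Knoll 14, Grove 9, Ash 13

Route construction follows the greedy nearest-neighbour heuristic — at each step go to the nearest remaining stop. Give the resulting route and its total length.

Nearest-neighbour total = 66 miles; route Elm → North → Grove → Ash → Denton → Knoll → Elm.

Elm → [North:4 / Grove:5 / Denton:8 / Ash:9 / Knoll:18] → North (4)
North → [Grove:9 / Denton:12 / Ash:13 / Knoll:14] → Grove (9)
Grove → [Ash:4 / Denton:6 / Knoll:23] → Ash (4)
Ash → [Denton:5 / Knoll:27] → Denton (5)
Denton → [Knoll:26] → Knoll (26)
Return Knoll→Elm: 18.
Total = 4 + 9 + 4 + 5 + 26 + 18 = 66.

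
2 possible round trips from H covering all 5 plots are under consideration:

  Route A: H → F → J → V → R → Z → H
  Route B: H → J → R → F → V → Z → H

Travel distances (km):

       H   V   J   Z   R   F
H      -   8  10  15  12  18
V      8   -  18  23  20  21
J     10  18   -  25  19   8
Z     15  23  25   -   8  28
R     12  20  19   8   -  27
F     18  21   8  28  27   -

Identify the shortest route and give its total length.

Route A: 18 + 8 + 18 + 20 + 8 + 15 = 87
Route B: 10 + 19 + 27 + 21 + 23 + 15 = 115

87 km — Route A is the shortest.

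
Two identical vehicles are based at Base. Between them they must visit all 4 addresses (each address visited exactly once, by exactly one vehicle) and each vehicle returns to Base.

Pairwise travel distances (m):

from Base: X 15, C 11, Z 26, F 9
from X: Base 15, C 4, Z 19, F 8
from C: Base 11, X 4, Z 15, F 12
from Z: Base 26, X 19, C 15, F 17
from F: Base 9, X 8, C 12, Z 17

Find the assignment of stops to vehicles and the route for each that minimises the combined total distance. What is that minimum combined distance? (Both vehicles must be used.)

There are 2^3 − 1 = 7 ways to divide the 4 stops into two non-empty groups. For each, the best each vehicle can do is its own shortest tour through its group:
  {X} + {C, Z, F}: 30 + 52 = 82
  {C} + {X, Z, F}: 22 + 60 = 82
  {X, C} + {Z, F}: 30 + 52 = 82
  {Z} + {X, C, F}: 52 + 32 = 84
  {X, Z} + {C, F}: 60 + 32 = 92
  {C, Z} + {X, F}: 52 + 32 = 84
  … (7 splits in total)
  {X, C, Z} + {F}: 60 + 18 = 78  ← best
Best: vehicle 1 Base → X → C → Z → Base = 60; vehicle 2 Base → F → Base = 18; combined 78.

78 m — the smallest possible combined total.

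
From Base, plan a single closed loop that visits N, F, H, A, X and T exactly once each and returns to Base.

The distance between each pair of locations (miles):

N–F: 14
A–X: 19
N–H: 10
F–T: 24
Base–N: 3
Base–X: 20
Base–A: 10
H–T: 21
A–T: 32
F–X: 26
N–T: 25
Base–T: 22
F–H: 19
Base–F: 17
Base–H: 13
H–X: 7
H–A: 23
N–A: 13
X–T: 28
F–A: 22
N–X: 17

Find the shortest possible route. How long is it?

Base → N → F → H → A → X → T → Base: 3+14+19+23+19+28+22 = 128
Base → N → F → H → A → T → X → Base: 3+14+19+23+32+28+20 = 139
Base → N → F → H → X → A → T → Base: 3+14+19+7+19+32+22 = 116
Base → N → F → H → X → T → A → Base: 3+14+19+7+28+32+10 = 113
Base → N → F → H → T → A → X → Base: 3+14+19+21+32+19+20 = 128
Base → N → F → H → T → X → A → Base: 3+14+19+21+28+19+10 = 114
Base → N → F → A → H → X → T → Base: 3+14+22+23+7+28+22 = 119
Base → N → F → A → H → T → X → Base: 3+14+22+23+21+28+20 = 131
… (352 more)
Base → N → F → T → H → X → A → Base: 3+14+24+21+7+19+10 = 98  ← best
The minimum is 98.
One optimal route: Base → N → F → T → H → X → A → Base (or its reverse).

Minimum total distance: 98 miles.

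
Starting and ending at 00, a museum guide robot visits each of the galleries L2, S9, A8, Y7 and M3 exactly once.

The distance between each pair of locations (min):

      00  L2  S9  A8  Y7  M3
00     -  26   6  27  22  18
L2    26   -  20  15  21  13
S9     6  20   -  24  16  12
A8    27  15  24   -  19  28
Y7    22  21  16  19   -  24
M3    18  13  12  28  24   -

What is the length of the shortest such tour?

With 5 stops there are 5!/2 = 60 distinct round trips (a route and its reverse cost the same).
00-L2-S9-A8-Y7-M3-00: 26+20+24+19+24+18 = 131
00-L2-S9-A8-M3-Y7-00: 26+20+24+28+24+22 = 144
00-L2-S9-Y7-A8-M3-00: 26+20+16+19+28+18 = 127
00-L2-S9-Y7-M3-A8-00: 26+20+16+24+28+27 = 141
00-L2-S9-M3-A8-Y7-00: 26+20+12+28+19+22 = 127
00-L2-S9-M3-Y7-A8-00: 26+20+12+24+19+27 = 128
00-L2-A8-S9-Y7-M3-00: 26+15+24+16+24+18 = 123
00-L2-A8-S9-M3-Y7-00: 26+15+24+12+24+22 = 123
00-L2-A8-Y7-S9-M3-00: 26+15+19+16+12+18 = 106
00-L2-A8-Y7-M3-S9-00: 26+15+19+24+12+6 = 102
00-L2-A8-M3-S9-Y7-00: 26+15+28+12+16+22 = 119
00-L2-A8-M3-Y7-S9-00: 26+15+28+24+16+6 = 115
00-L2-Y7-S9-A8-M3-00: 26+21+16+24+28+18 = 133
00-L2-Y7-S9-M3-A8-00: 26+21+16+12+28+27 = 130
… (46 more)
00-S9-Y7-A8-L2-M3-00: 6+16+19+15+13+18 = 87  ← best
The minimum is 87.
One optimal route: 00 → S9 → Y7 → A8 → L2 → M3 → 00 (or its reverse).

Minimum total distance: 87 min.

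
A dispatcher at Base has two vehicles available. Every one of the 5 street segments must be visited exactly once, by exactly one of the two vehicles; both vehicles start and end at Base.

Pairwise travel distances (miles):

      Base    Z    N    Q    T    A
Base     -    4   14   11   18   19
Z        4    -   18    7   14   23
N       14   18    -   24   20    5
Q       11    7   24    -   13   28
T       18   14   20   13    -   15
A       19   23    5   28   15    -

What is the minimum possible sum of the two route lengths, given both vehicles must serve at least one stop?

Minimum combined distance: 66 miles.

Try each way of splitting the stops between the two vehicles (each non-empty) and, for each split, find the best tour for each vehicle:
  {Z} + {N, Q, T, A}: 8 + 58 = 66
  {N} + {Z, Q, T, A}: 28 + 58 = 86
  {Z, N} + {Q, T, A}: 36 + 58 = 94
  {Q} + {Z, N, T, A}: 22 + 52 = 74
  {Z, Q} + {N, T, A}: 22 + 52 = 74
  {N, Q} + {Z, T, A}: 49 + 52 = 101
  … (15 splits in total)
Best: vehicle 1 Base → Z → Base = 8; vehicle 2 Base → N → A → T → Q → Base = 58; combined 66.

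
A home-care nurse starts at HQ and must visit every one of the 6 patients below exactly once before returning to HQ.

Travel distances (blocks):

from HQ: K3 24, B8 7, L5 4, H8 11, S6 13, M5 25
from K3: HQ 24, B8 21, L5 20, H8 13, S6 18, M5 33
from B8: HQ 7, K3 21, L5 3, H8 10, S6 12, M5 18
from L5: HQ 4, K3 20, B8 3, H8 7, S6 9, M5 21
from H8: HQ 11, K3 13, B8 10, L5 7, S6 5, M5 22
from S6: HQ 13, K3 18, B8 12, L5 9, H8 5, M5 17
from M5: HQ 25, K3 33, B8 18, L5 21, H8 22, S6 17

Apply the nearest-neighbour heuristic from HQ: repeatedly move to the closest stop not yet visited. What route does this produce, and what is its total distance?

HQ → [L5:4 / B8:7 / H8:11 / S6:13 / K3:24 / M5:25] → L5 (4)
L5 → [B8:3 / H8:7 / S6:9 / K3:20 / M5:21] → B8 (3)
B8 → [H8:10 / S6:12 / M5:18 / K3:21] → H8 (10)
H8 → [S6:5 / K3:13 / M5:22] → S6 (5)
S6 → [M5:17 / K3:18] → M5 (17)
M5 → [K3:33] → K3 (33)
Return K3→HQ: 24.
Total = 4 + 3 + 10 + 5 + 17 + 33 + 24 = 96.

Total distance 96 blocks via the nearest-neighbour route HQ → L5 → B8 → H8 → S6 → M5 → K3 → HQ.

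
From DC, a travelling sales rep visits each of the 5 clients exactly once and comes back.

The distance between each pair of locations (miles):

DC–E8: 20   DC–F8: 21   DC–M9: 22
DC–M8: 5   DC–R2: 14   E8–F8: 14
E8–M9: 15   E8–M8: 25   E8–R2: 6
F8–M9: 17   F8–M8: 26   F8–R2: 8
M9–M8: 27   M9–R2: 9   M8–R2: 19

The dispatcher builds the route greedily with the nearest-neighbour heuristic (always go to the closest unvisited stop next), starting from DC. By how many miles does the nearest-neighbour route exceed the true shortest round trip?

DC: M8=5, R2=14, E8=20, F8=21, M9=22 ⇒ M8
M8: R2=19, E8=25, F8=26, M9=27 ⇒ R2
R2: E8=6, F8=8, M9=9 ⇒ E8
E8: F8=14, M9=15 ⇒ F8
F8: M9=17 ⇒ M9
NN route DC → M8 → R2 → E8 → F8 → M9 → DC costs 83.
Optimal: DC → F8 → E8 → R2 → M9 → M8 → DC costs 82 (by enumerating all 60 distinct tours).
Excess = 83 − 82 = 1.

The nearest-neighbour route is 1 miles longer than optimal.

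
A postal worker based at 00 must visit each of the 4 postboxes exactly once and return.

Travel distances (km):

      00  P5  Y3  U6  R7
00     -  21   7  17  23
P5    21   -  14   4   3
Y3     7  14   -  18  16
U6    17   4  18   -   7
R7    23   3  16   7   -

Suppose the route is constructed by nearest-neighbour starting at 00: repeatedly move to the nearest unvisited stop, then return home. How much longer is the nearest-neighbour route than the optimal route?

From 00: Y3=7, U6=17, P5=21, R7=23 → choose Y3 (7).
From Y3: P5=14, R7=16, U6=18 → choose P5 (14).
From P5: R7=3, U6=4 → choose R7 (3).
From R7: U6=7 → choose U6 (7).
NN route 00 → Y3 → P5 → R7 → U6 → 00 costs 48.
Optimal: 00 → Y3 → R7 → P5 → U6 → 00 costs 47 (by enumerating all 12 distinct tours).
Excess = 48 − 47 = 1.

1 km longer than the optimal tour.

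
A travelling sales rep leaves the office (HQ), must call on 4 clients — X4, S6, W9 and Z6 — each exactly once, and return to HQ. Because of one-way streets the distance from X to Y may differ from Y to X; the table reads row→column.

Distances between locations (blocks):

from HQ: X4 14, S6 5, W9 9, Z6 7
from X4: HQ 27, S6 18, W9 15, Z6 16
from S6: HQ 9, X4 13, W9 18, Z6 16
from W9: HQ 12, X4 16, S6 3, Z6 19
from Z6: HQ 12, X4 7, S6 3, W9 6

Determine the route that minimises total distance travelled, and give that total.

HQ-X4-S6-W9-Z6-HQ: 14+18+18+19+12 = 81
HQ-X4-S6-Z6-W9-HQ: 14+18+16+6+12 = 66
HQ-X4-W9-S6-Z6-HQ: 14+15+3+16+12 = 60
HQ-X4-W9-Z6-S6-HQ: 14+15+19+3+9 = 60
HQ-X4-Z6-S6-W9-HQ: 14+16+3+18+12 = 63
HQ-X4-Z6-W9-S6-HQ: 14+16+6+3+9 = 48
HQ-S6-X4-W9-Z6-HQ: 5+13+15+19+12 = 64
HQ-S6-X4-Z6-W9-HQ: 5+13+16+6+12 = 52
HQ-S6-W9-X4-Z6-HQ: 5+18+16+16+12 = 67
HQ-S6-W9-Z6-X4-HQ: 5+18+19+7+27 = 76
HQ-S6-Z6-X4-W9-HQ: 5+16+7+15+12 = 55
HQ-S6-Z6-W9-X4-HQ: 5+16+6+16+27 = 70
HQ-W9-X4-S6-Z6-HQ: 9+16+18+16+12 = 71
HQ-W9-X4-Z6-S6-HQ: 9+16+16+3+9 = 53
… (10 more)
HQ-Z6-X4-W9-S6-HQ: 7+7+15+3+9 = 41  ← best
The minimum is 41.
One optimal route: HQ → Z6 → X4 → W9 → S6 → HQ.

Shortest round trip = 41 blocks.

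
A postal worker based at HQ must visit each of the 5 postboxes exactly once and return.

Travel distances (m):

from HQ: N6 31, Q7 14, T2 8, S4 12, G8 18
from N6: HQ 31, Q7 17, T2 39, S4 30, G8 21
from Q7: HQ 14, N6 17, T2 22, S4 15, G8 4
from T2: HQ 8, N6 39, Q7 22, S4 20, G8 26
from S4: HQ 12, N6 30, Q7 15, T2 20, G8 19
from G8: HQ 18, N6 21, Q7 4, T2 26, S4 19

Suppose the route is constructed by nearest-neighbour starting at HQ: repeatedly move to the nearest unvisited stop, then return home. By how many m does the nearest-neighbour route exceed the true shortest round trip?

Excess over optimum: 2 m.

From HQ: T2=8, S4=12, Q7=14, G8=18, N6=31 → choose T2 (8).
From T2: S4=20, Q7=22, G8=26, N6=39 → choose S4 (20).
From S4: Q7=15, G8=19, N6=30 → choose Q7 (15).
From Q7: G8=4, N6=17 → choose G8 (4).
From G8: N6=21 → choose N6 (21).
NN route HQ → T2 → S4 → Q7 → G8 → N6 → HQ costs 99.
Optimal: HQ → Q7 → G8 → N6 → S4 → T2 → HQ costs 97 (by enumerating all 60 distinct tours).
Excess = 99 − 97 = 2.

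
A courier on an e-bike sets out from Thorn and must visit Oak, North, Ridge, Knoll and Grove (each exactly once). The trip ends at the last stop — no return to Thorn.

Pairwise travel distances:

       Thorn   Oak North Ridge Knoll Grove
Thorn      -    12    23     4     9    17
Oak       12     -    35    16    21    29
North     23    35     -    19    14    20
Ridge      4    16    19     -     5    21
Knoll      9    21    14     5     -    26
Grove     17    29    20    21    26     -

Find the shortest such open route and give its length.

There are 5! = 120 possible orderings.
Thorn→Oak→North→Ridge→Knoll→Grove: 12+35+19+5+26 = 97
Thorn→Oak→North→Ridge→Grove→Knoll: 12+35+19+21+26 = 113
Thorn→Oak→North→Knoll→Ridge→Grove: 12+35+14+5+21 = 87
Thorn→Oak→North→Knoll→Grove→Ridge: 12+35+14+26+21 = 108
Thorn→Oak→North→Grove→Ridge→Knoll: 12+35+20+21+5 = 93
Thorn→Oak→North→Grove→Knoll→Ridge: 12+35+20+26+5 = 98
Thorn→Oak→Ridge→North→Knoll→Grove: 12+16+19+14+26 = 87
Thorn→Oak→Ridge→North→Grove→Knoll: 12+16+19+20+26 = 93
Thorn→Oak→Ridge→Knoll→North→Grove: 12+16+5+14+20 = 67
Thorn→Oak→Ridge→Knoll→Grove→North: 12+16+5+26+20 = 79
Thorn→Oak→Ridge→Grove→North→Knoll: 12+16+21+20+14 = 83
Thorn→Oak→Ridge→Grove→Knoll→North: 12+16+21+26+14 = 89
Thorn→Oak→Knoll→North→Ridge→Grove: 12+21+14+19+21 = 87
Thorn→Oak→Knoll→North→Grove→Ridge: 12+21+14+20+21 = 88
… (106 more)
The minimum is 67.
One shortest path: Thorn → Oak → Ridge → Knoll → North → Grove.

Minimum one-way distance = 67.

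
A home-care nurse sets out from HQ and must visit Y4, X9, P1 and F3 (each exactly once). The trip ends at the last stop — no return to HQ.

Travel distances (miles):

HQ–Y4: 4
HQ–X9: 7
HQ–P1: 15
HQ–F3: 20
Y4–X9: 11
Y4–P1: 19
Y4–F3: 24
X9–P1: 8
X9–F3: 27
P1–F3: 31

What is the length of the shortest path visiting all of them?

There are 4! = 24 possible orderings.
HQ → Y4 → X9 → P1 → F3: 4+11+8+31 = 54
HQ → Y4 → X9 → F3 → P1: 4+11+27+31 = 73
HQ → Y4 → P1 → X9 → F3: 4+19+8+27 = 58
HQ → Y4 → P1 → F3 → X9: 4+19+31+27 = 81
HQ → Y4 → F3 → X9 → P1: 4+24+27+8 = 63
HQ → Y4 → F3 → P1 → X9: 4+24+31+8 = 67
HQ → X9 → Y4 → P1 → F3: 7+11+19+31 = 68
HQ → X9 → Y4 → F3 → P1: 7+11+24+31 = 73
HQ → X9 → P1 → Y4 → F3: 7+8+19+24 = 58
HQ → X9 → P1 → F3 → Y4: 7+8+31+24 = 70
HQ → X9 → F3 → Y4 → P1: 7+27+24+19 = 77
HQ → X9 → F3 → P1 → Y4: 7+27+31+19 = 84
HQ → P1 → Y4 → X9 → F3: 15+19+11+27 = 72
HQ → P1 → Y4 → F3 → X9: 15+19+24+27 = 85
… (10 more)
The minimum is 54.
One shortest path: HQ → Y4 → X9 → P1 → F3.

Minimum one-way distance = 54 miles.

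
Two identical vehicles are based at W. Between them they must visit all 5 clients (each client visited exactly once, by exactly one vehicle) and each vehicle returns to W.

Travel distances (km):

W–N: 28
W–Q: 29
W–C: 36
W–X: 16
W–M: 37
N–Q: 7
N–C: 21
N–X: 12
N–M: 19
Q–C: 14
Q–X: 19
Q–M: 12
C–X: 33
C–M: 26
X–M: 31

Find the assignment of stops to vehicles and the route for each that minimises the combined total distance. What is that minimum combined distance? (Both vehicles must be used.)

There are 2^4 − 1 = 15 ways to divide the 5 stops into two non-empty groups. For each, the best each vehicle can do is its own shortest tour through its group:
  {N} + {Q, C, X, M}: 56 + 109 = 165
  {Q} + {N, C, X, M}: 58 + 109 = 167
  {N, Q} + {C, X, M}: 64 + 109 = 173
  {C} + {N, Q, X, M}: 72 + 84 = 156
  {N, C} + {Q, X, M}: 85 + 84 = 169
  {Q, C} + {N, X, M}: 79 + 84 = 163
  … (15 splits in total)
  {X} + {N, Q, C, M}: 32 + 109 = 141  ← best
Best: vehicle 1 W → X → W = 32; vehicle 2 W → N → Q → M → C → W = 109; combined 141.

141 km — the smallest possible combined total.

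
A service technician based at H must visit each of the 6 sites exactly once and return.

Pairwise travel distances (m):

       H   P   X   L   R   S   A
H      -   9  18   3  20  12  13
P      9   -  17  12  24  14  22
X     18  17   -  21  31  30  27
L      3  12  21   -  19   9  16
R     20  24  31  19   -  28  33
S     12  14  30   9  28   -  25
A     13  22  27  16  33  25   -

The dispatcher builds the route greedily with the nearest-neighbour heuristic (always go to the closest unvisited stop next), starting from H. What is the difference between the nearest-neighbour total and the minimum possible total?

The nearest-neighbour route is 4 m longer than optimal.

H: L=3, P=9, S=12, A=13, X=18, R=20 ⇒ L
L: S=9, P=12, A=16, R=19, X=21 ⇒ S
S: P=14, A=25, R=28, X=30 ⇒ P
P: X=17, A=22, R=24 ⇒ X
X: A=27, R=31 ⇒ A
A: R=33 ⇒ R
NN route H → L → S → P → X → A → R → H costs 123.
Optimal: H → R → L → S → P → X → A → H costs 119 (by enumerating all 360 distinct tours).
Excess = 123 − 119 = 4.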